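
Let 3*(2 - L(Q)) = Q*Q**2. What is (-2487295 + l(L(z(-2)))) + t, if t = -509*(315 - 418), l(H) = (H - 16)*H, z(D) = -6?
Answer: -2430576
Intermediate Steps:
L(Q) = 2 - Q**3/3 (L(Q) = 2 - Q*Q**2/3 = 2 - Q**3/3)
l(H) = H*(-16 + H) (l(H) = (-16 + H)*H = H*(-16 + H))
t = 52427 (t = -509*(-103) = 52427)
(-2487295 + l(L(z(-2)))) + t = (-2487295 + (2 - 1/3*(-6)**3)*(-16 + (2 - 1/3*(-6)**3))) + 52427 = (-2487295 + (2 - 1/3*(-216))*(-16 + (2 - 1/3*(-216)))) + 52427 = (-2487295 + (2 + 72)*(-16 + (2 + 72))) + 52427 = (-2487295 + 74*(-16 + 74)) + 52427 = (-2487295 + 74*58) + 52427 = (-2487295 + 4292) + 52427 = -2483003 + 52427 = -2430576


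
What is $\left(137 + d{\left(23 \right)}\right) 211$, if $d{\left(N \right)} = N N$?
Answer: $140526$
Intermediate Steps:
$d{\left(N \right)} = N^{2}$
$\left(137 + d{\left(23 \right)}\right) 211 = \left(137 + 23^{2}\right) 211 = \left(137 + 529\right) 211 = 666 \cdot 211 = 140526$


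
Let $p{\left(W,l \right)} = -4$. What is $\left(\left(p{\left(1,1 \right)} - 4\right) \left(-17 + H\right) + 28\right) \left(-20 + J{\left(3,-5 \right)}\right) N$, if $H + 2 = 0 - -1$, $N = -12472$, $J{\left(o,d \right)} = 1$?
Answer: $40758496$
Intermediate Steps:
$H = -1$ ($H = -2 + \left(0 - -1\right) = -2 + \left(0 + 1\right) = -2 + 1 = -1$)
$\left(\left(p{\left(1,1 \right)} - 4\right) \left(-17 + H\right) + 28\right) \left(-20 + J{\left(3,-5 \right)}\right) N = \left(\left(-4 - 4\right) \left(-17 - 1\right) + 28\right) \left(-20 + 1\right) \left(-12472\right) = \left(\left(-8\right) \left(-18\right) + 28\right) \left(-19\right) \left(-12472\right) = \left(144 + 28\right) \left(-19\right) \left(-12472\right) = 172 \left(-19\right) \left(-12472\right) = \left(-3268\right) \left(-12472\right) = 40758496$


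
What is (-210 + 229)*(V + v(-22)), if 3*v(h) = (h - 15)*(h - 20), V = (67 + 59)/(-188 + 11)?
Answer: 579880/59 ≈ 9828.5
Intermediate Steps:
V = -42/59 (V = 126/(-177) = 126*(-1/177) = -42/59 ≈ -0.71186)
v(h) = (-20 + h)*(-15 + h)/3 (v(h) = ((h - 15)*(h - 20))/3 = ((-15 + h)*(-20 + h))/3 = ((-20 + h)*(-15 + h))/3 = (-20 + h)*(-15 + h)/3)
(-210 + 229)*(V + v(-22)) = (-210 + 229)*(-42/59 + (100 - 35/3*(-22) + (⅓)*(-22)²)) = 19*(-42/59 + (100 + 770/3 + (⅓)*484)) = 19*(-42/59 + (100 + 770/3 + 484/3)) = 19*(-42/59 + 518) = 19*(30520/59) = 579880/59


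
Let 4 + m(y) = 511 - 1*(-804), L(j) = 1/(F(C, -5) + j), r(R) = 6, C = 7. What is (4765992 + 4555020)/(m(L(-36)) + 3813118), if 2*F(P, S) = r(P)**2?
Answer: 9321012/3814429 ≈ 2.4436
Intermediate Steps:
F(P, S) = 18 (F(P, S) = (1/2)*6**2 = (1/2)*36 = 18)
L(j) = 1/(18 + j)
m(y) = 1311 (m(y) = -4 + (511 - 1*(-804)) = -4 + (511 + 804) = -4 + 1315 = 1311)
(4765992 + 4555020)/(m(L(-36)) + 3813118) = (4765992 + 4555020)/(1311 + 3813118) = 9321012/3814429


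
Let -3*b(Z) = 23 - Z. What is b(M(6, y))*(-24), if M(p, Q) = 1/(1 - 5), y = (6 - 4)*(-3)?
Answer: 186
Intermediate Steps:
y = -6 (y = 2*(-3) = -6)
M(p, Q) = -¼ (M(p, Q) = 1/(-4) = -¼)
b(Z) = -23/3 + Z/3 (b(Z) = -(23 - Z)/3 = -23/3 + Z/3)
b(M(6, y))*(-24) = (-23/3 + (⅓)*(-¼))*(-24) = (-23/3 - 1/12)*(-24) = -31/4*(-24) = 186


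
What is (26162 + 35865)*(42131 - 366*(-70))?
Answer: 4202391277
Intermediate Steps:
(26162 + 35865)*(42131 - 366*(-70)) = 62027*(42131 + 25620) = 62027*67751 = 4202391277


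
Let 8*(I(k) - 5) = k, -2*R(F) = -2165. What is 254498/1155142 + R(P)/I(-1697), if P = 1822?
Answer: -4790913267/957035147 ≈ -5.0060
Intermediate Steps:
R(F) = 2165/2 (R(F) = -1/2*(-2165) = 2165/2)
I(k) = 5 + k/8
254498/1155142 + R(P)/I(-1697) = 254498/1155142 + 2165/(2*(5 + (1/8)*(-1697))) = 254498*(1/1155142) + 2165/(2*(5 - 1697/8)) = 127249/577571 + 2165/(2*(-1657/8)) = 127249/577571 + (2165/2)*(-8/1657) = 127249/577571 - 8660/1657 = -4790913267/957035147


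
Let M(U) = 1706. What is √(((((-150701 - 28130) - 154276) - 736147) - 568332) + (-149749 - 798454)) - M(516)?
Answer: -1706 + I*√2585789 ≈ -1706.0 + 1608.0*I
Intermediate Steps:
√(((((-150701 - 28130) - 154276) - 736147) - 568332) + (-149749 - 798454)) - M(516) = √(((((-150701 - 28130) - 154276) - 736147) - 568332) + (-149749 - 798454)) - 1*1706 = √((((-178831 - 154276) - 736147) - 568332) - 948203) - 1706 = √(((-333107 - 736147) - 568332) - 948203) - 1706 = √((-1069254 - 568332) - 948203) - 1706 = √(-1637586 - 948203) - 1706 = √(-2585789) - 1706 = I*√2585789 - 1706 = -1706 + I*√2585789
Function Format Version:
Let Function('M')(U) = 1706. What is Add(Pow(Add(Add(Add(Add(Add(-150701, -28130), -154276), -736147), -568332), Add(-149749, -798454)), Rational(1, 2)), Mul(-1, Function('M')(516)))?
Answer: Add(-1706, Mul(I, Pow(2585789, Rational(1, 2)))) ≈ Add(-1706.0, Mul(1608.0, I))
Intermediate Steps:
Add(Pow(Add(Add(Add(Add(Add(-150701, -28130), -154276), -736147), -568332), Add(-149749, -798454)), Rational(1, 2)), Mul(-1, Function('M')(516))) = Add(Pow(Add(Add(Add(Add(Add(-150701, -28130), -154276), -736147), -568332), Add(-149749, -798454)), Rational(1, 2)), Mul(-1, 1706)) = Add(Pow(Add(Add(Add(Add(-178831, -154276), -736147), -568332), -948203), Rational(1, 2)), -1706) = Add(Pow(Add(Add(Add(-333107, -736147), -568332), -948203), Rational(1, 2)), -1706) = Add(Pow(Add(Add(-1069254, -568332), -948203), Rational(1, 2)), -1706) = Add(Pow(Add(-1637586, -948203), Rational(1, 2)), -1706) = Add(Pow(-2585789, Rational(1, 2)), -1706) = Add(Mul(I, Pow(2585789, Rational(1, 2))), -1706) = Add(-1706, Mul(I, Pow(2585789, Rational(1, 2))))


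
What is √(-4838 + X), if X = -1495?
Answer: I*√6333 ≈ 79.58*I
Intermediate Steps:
√(-4838 + X) = √(-4838 - 1495) = √(-6333) = I*√6333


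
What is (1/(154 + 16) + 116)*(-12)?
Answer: -118326/85 ≈ -1392.1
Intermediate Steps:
(1/(154 + 16) + 116)*(-12) = (1/170 + 116)*(-12) = (19721/170)*(-12) = -118326/85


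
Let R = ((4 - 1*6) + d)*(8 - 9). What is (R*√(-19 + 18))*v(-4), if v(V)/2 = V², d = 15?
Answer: -416*I ≈ -416.0*I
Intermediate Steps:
v(V) = 2*V²
R = -13 (R = ((4 - 1*6) + 15)*(8 - 9) = ((4 - 6) + 15)*(-1) = (-2 + 15)*(-1) = 13*(-1) = -13)
(R*√(-19 + 18))*v(-4) = (-13*√(-19 + 18))*(2*(-4)²) = (-13*I)*(2*16) = -13*I*32 = -416*I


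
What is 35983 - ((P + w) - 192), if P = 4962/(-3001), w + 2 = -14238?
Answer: 151300377/3001 ≈ 50417.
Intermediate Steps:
w = -14240 (w = -2 - 14238 = -14240)
P = -4962/3001 (P = 4962*(-1/3001) = -4962/3001 ≈ -1.6534)
35983 - ((P + w) - 192) = 35983 - ((-4962/3001 - 14240) - 192) = 35983 - (-42739202/3001 - 192) = 35983 - 1*(-43315394/3001) = 35983 + 43315394/3001 = 151300377/3001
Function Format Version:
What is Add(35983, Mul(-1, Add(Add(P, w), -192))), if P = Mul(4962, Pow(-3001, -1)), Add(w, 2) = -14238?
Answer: Rational(151300377, 3001) ≈ 50417.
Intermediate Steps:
w = -14240 (w = Add(-2, -14238) = -14240)
P = Rational(-4962, 3001) (P = Mul(4962, Rational(-1, 3001)) = Rational(-4962, 3001) ≈ -1.6534)
Add(35983, Mul(-1, Add(Add(P, w), -192))) = Add(35983, Mul(-1, Add(Add(Rational(-4962, 3001), -14240), -192))) = Add(35983, Mul(-1, Add(Rational(-42739202, 3001), -192))) = Add(35983, Mul(-1, Rational(-43315394, 3001))) = Add(35983, Rational(43315394, 3001)) = Rational(151300377, 3001)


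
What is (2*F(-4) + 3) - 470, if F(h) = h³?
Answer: -595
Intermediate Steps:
(2*F(-4) + 3) - 470 = (2*(-4)³ + 3) - 470 = (2*(-64) + 3) - 470 = (-128 + 3) - 470 = -125 - 470 = -595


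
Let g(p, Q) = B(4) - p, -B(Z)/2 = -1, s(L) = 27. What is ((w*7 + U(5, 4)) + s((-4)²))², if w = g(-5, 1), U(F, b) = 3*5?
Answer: 8281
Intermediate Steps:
B(Z) = 2 (B(Z) = -2*(-1) = 2)
U(F, b) = 15
g(p, Q) = 2 - p
w = 7 (w = 2 - 1*(-5) = 2 + 5 = 7)
((w*7 + U(5, 4)) + s((-4)²))² = ((7*7 + 15) + 27)² = ((49 + 15) + 27)² = (64 + 27)² = 91² = 8281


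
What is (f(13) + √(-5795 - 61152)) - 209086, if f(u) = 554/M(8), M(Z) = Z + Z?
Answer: -1672411/8 + I*√66947 ≈ -2.0905e+5 + 258.74*I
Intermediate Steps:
M(Z) = 2*Z
f(u) = 277/8 (f(u) = 554/((2*8)) = 554/16 = 554*(1/16) = 277/8)
(f(13) + √(-5795 - 61152)) - 209086 = (277/8 + √(-5795 - 61152)) - 209086 = (277/8 + √(-66947)) - 209086 = (277/8 + I*√66947) - 209086 = -1672411/8 + I*√66947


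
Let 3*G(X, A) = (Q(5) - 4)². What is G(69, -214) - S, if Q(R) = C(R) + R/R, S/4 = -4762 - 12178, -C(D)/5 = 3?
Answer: 67868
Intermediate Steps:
C(D) = -15 (C(D) = -5*3 = -15)
S = -67760 (S = 4*(-4762 - 12178) = 4*(-16940) = -67760)
Q(R) = -14 (Q(R) = -15 + R/R = -15 + 1 = -14)
G(X, A) = 108 (G(X, A) = (-14 - 4)²/3 = (⅓)*(-18)² = (⅓)*324 = 108)
G(69, -214) - S = 108 - 1*(-67760) = 108 + 67760 = 67868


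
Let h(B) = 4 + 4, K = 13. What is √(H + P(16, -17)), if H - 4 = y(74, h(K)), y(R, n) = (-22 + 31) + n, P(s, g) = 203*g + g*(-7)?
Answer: I*√3311 ≈ 57.541*I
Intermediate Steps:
h(B) = 8
P(s, g) = 196*g (P(s, g) = 203*g - 7*g = 196*g)
y(R, n) = 9 + n
H = 21 (H = 4 + (9 + 8) = 4 + 17 = 21)
√(H + P(16, -17)) = √(21 + 196*(-17)) = √(21 - 3332) = √(-3311) = I*√3311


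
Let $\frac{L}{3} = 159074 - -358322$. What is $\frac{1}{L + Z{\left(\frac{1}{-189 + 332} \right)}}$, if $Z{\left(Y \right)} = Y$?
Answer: $\frac{143}{221962885} \approx 6.4425 \cdot 10^{-7}$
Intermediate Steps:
$L = 1552188$ ($L = 3 \left(159074 - -358322\right) = 3 \left(159074 + 358322\right) = 3 \cdot 517396 = 1552188$)
$\frac{1}{L + Z{\left(\frac{1}{-189 + 332} \right)}} = \frac{1}{1552188 + \frac{1}{-189 + 332}} = \frac{1}{1552188 + \frac{1}{143}} = \frac{1}{\frac{221962885}{143}} = \frac{143}{221962885}$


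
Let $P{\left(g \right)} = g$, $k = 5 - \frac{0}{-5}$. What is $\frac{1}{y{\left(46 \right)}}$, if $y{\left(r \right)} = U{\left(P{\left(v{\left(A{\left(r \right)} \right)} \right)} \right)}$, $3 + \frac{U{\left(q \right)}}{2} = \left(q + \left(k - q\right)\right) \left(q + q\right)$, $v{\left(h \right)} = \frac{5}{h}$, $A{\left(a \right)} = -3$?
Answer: $- \frac{3}{118} \approx -0.025424$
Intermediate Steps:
$k = 5$ ($k = 5 - 0 \left(- \frac{1}{5}\right) = 5 - 0 = 5 + 0 = 5$)
$U{\left(q \right)} = -6 + 20 q$ ($U{\left(q \right)} = -6 + 2 \left(q - \left(-5 + q\right)\right) \left(q + q\right) = -6 + 2 \cdot 5 \cdot 2 q = -6 + 2 \cdot 10 q = -6 + 20 q$)
$y{\left(r \right)} = - \frac{118}{3}$ ($y{\left(r \right)} = -6 + 20 \frac{5}{-3} = -6 + 20 \cdot 5 \left(- \frac{1}{3}\right) = -6 + 20 \left(- \frac{5}{3}\right) = -6 - \frac{100}{3} = - \frac{118}{3}$)
$\frac{1}{y{\left(46 \right)}} = \frac{1}{- \frac{118}{3}} = - \frac{3}{118}$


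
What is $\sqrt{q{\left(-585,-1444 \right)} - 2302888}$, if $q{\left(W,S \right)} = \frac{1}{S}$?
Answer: $\frac{i \sqrt{3325370273}}{38} \approx 1517.5 i$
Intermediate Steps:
$\sqrt{q{\left(-585,-1444 \right)} - 2302888} = \sqrt{\frac{1}{-1444} - 2302888} = \sqrt{- \frac{1}{1444} - 2302888} = \sqrt{- \frac{3325370273}{1444}} = \frac{i \sqrt{3325370273}}{38}$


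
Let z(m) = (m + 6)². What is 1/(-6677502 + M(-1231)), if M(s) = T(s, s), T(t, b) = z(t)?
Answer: -1/5176877 ≈ -1.9317e-7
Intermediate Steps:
z(m) = (6 + m)²
T(t, b) = (6 + t)²
M(s) = (6 + s)²
1/(-6677502 + M(-1231)) = 1/(-6677502 + (6 - 1231)²) = 1/(-6677502 + (-1225)²) = 1/(-6677502 + 1500625) = 1/(-5176877) = -1/5176877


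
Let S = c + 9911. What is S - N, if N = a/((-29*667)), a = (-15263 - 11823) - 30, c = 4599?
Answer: 280639814/19343 ≈ 14509.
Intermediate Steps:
a = -27116 (a = -27086 - 30 = -27116)
S = 14510 (S = 4599 + 9911 = 14510)
N = 27116/19343 (N = -27116/((-29*667)) = -27116/(-19343) = -27116*(-1/19343) = 27116/19343 ≈ 1.4019)
S - N = 14510 - 1*27116/19343 = 14510 - 27116/19343 = 280639814/19343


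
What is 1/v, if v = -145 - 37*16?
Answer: -1/737 ≈ -0.0013569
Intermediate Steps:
v = -737 (v = -145 - 592 = -737)
1/v = 1/(-737) = -1/737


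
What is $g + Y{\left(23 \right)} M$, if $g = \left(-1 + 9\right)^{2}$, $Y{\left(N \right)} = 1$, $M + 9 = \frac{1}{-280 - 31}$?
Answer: $\frac{17104}{311} \approx 54.997$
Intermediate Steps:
$M = - \frac{2800}{311}$ ($M = -9 + \frac{1}{-280 - 31} = -9 + \frac{1}{-311} = -9 - \frac{1}{311} = - \frac{2800}{311} \approx -9.0032$)
$g = 64$ ($g = 8^{2} = 64$)
$g + Y{\left(23 \right)} M = 64 + 1 \left(- \frac{2800}{311}\right) = 64 - \frac{2800}{311} = \frac{17104}{311}$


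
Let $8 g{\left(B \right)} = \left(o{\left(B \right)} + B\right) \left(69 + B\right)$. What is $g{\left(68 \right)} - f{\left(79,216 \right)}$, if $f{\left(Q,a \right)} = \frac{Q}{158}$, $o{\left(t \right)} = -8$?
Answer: $1027$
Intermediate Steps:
$f{\left(Q,a \right)} = \frac{Q}{158}$ ($f{\left(Q,a \right)} = Q \frac{1}{158} = \frac{Q}{158}$)
$g{\left(B \right)} = \frac{\left(-8 + B\right) \left(69 + B\right)}{8}$
$g{\left(68 \right)} - f{\left(79,216 \right)} = \left(-69 + \frac{68^{2}}{8} + \frac{61}{8} \cdot 68\right) - \frac{1}{158} \cdot 79 = \left(-69 + \frac{1}{8} \cdot 4624 + \frac{1037}{2}\right) - \frac{1}{2} = \left(-69 + 578 + \frac{1037}{2}\right) - \frac{1}{2} = \frac{2055}{2} - \frac{1}{2} = 1027$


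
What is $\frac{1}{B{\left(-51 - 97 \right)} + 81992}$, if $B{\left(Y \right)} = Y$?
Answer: $\frac{1}{81844} \approx 1.2218 \cdot 10^{-5}$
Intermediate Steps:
$\frac{1}{B{\left(-51 - 97 \right)} + 81992} = \frac{1}{\left(-51 - 97\right) + 81992} = \frac{1}{-148 + 81992} = \frac{1}{81844}$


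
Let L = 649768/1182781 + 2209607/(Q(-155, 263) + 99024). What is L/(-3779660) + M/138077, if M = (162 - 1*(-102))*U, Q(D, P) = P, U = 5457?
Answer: 639450736697490921477769/61287344603011282871540 ≈ 10.434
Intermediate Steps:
M = 1440648 (M = (162 - 1*(-102))*5457 = (162 + 102)*5457 = 264*5457 = 1440648)
L = 2677994692483/117434777147 (L = 649768/1182781 + 2209607/(263 + 99024) = 649768*(1/1182781) + 2209607/99287 = 649768/1182781 + 2209607*(1/99287) = 649768/1182781 + 2209607/99287 = 2677994692483/117434777147 ≈ 22.804)
L/(-3779660) + M/138077 = (2677994692483/117434777147)/(-3779660) + 1440648/138077 = (2677994692483/117434777147)*(-1/3779660) + 1440648*(1/138077) = -2677994692483/443863529791430020 + 1440648/138077 = 639450736697490921477769/61287344603011282871540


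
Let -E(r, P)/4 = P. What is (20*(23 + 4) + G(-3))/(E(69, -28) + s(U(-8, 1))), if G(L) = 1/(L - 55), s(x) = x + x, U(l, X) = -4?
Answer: 31319/6032 ≈ 5.1921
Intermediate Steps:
s(x) = 2*x
G(L) = 1/(-55 + L)
E(r, P) = -4*P
(20*(23 + 4) + G(-3))/(E(69, -28) + s(U(-8, 1))) = (20*(23 + 4) + 1/(-55 - 3))/(-4*(-28) + 2*(-4)) = (20*27 + 1/(-58))/(112 - 8) = (540 - 1/58)/104 = (31319/58)*(1/104) = 31319/6032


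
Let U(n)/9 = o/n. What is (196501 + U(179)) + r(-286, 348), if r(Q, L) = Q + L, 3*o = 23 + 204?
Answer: 35185458/179 ≈ 1.9657e+5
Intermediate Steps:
o = 227/3 (o = (23 + 204)/3 = (⅓)*227 = 227/3 ≈ 75.667)
r(Q, L) = L + Q
U(n) = 681/n (U(n) = 9*(227/(3*n)) = 681/n)
(196501 + U(179)) + r(-286, 348) = (196501 + 681/179) + (348 - 286) = (196501 + 681*(1/179)) + 62 = (196501 + 681/179) + 62 = 35174360/179 + 62 = 35185458/179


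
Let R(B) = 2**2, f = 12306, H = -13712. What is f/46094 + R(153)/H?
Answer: 21069437/79005116 ≈ 0.26668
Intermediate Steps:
R(B) = 4
f/46094 + R(153)/H = 12306/46094 + 4/(-13712) = 12306*(1/46094) + 4*(-1/13712) = 6153/23047 - 1/3428 = 21069437/79005116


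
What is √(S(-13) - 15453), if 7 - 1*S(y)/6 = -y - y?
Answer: I*√15567 ≈ 124.77*I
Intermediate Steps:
S(y) = 42 + 12*y (S(y) = 42 - 6*(-y - y) = 42 - (-12)*y = 42 + 12*y)
√(S(-13) - 15453) = √((42 + 12*(-13)) - 15453) = √((42 - 156) - 15453) = √(-114 - 15453) = √(-15567) = I*√15567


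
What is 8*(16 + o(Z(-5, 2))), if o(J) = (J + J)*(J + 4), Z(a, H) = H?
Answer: 320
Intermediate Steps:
o(J) = 2*J*(4 + J) (o(J) = (2*J)*(4 + J) = 2*J*(4 + J))
8*(16 + o(Z(-5, 2))) = 8*(16 + 2*2*(4 + 2)) = 8*(16 + 2*2*6) = 8*(16 + 24) = 8*40 = 320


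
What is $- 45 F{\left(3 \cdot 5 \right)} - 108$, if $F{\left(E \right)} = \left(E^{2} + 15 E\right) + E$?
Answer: $-21033$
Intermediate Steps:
$F{\left(E \right)} = E^{2} + 16 E$
$- 45 F{\left(3 \cdot 5 \right)} - 108 = - 45 \cdot 3 \cdot 5 \left(16 + 3 \cdot 5\right) - 108 = - 45 \cdot 15 \left(16 + 15\right) - 108 = - 45 \cdot 15 \cdot 31 - 108 = \left(-45\right) 465 - 108 = -20925 - 108 = -21033$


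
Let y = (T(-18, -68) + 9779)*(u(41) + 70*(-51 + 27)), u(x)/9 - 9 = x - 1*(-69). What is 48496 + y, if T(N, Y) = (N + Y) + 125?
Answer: -5930666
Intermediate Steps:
u(x) = 702 + 9*x (u(x) = 81 + 9*(x - 1*(-69)) = 81 + 9*(x + 69) = 81 + 9*(69 + x) = 81 + (621 + 9*x) = 702 + 9*x)
T(N, Y) = 125 + N + Y
y = -5979162 (y = ((125 - 18 - 68) + 9779)*((702 + 9*41) + 70*(-51 + 27)) = (39 + 9779)*((702 + 369) + 70*(-24)) = 9818*(1071 - 1680) = 9818*(-609) = -5979162)
48496 + y = 48496 - 5979162 = -5930666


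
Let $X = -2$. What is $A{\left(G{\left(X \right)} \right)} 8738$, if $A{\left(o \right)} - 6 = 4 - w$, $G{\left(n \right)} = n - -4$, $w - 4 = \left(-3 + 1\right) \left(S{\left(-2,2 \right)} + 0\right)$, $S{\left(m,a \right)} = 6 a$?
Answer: $262140$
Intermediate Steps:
$w = -20$ ($w = 4 + \left(-3 + 1\right) \left(6 \cdot 2 + 0\right) = 4 - 2 \left(12 + 0\right) = 4 - 24 = -20$)
$G{\left(n \right)} = 4 + n$ ($G{\left(n \right)} = n + 4 = 4 + n$)
$A{\left(o \right)} = 30$ ($A{\left(o \right)} = 6 + \left(4 - -20\right) = 6 + \left(4 + 20\right) = 6 + 24 = 30$)
$A{\left(G{\left(X \right)} \right)} 8738 = 30 \cdot 8738 = 262140$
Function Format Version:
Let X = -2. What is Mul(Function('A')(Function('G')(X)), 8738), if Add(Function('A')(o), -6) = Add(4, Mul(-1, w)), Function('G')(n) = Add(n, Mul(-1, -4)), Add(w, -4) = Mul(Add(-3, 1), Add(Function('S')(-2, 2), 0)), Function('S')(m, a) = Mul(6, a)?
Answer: 262140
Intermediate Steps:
w = -20 (w = Add(4, Mul(Add(-3, 1), Add(Mul(6, 2), 0))) = Add(4, Mul(-2, Add(12, 0))) = Add(4, Mul(-2, 12)) = Add(4, -24) = -20)
Function('G')(n) = Add(4, n) (Function('G')(n) = Add(n, 4) = Add(4, n))
Function('A')(o) = 30 (Function('A')(o) = Add(6, Add(4, Mul(-1, -20))) = Add(6, Add(4, 20)) = Add(6, 24) = 30)
Mul(Function('A')(Function('G')(X)), 8738) = Mul(30, 8738) = 262140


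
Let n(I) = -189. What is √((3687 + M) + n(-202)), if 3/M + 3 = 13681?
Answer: 9*√8079416786/13678 ≈ 59.144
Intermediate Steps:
M = 3/13678 (M = 3/(-3 + 13681) = 3/13678 ≈ 0.00021933)
√((3687 + M) + n(-202)) = √((3687 + 3/13678) - 189) = √(50430789/13678 - 189) = √(47845647/13678) = 9*√8079416786/13678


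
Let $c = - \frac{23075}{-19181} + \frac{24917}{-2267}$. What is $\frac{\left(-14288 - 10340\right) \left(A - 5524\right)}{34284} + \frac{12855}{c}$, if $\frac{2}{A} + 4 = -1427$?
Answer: $\frac{171100678318477339}{64448101593792} \approx 2654.9$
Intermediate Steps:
$A = - \frac{2}{1431}$ ($A = \frac{2}{-4 - 1427} = \frac{2}{-1431} = 2 \left(- \frac{1}{1431}\right) = - \frac{2}{1431} \approx -0.0013976$)
$c = - \frac{425621952}{43483327}$ ($c = \left(-23075\right) \left(- \frac{1}{19181}\right) + 24917 \left(- \frac{1}{2267}\right) = \frac{23075}{19181} - \frac{24917}{2267} = - \frac{425621952}{43483327} \approx -9.7882$)
$\frac{\left(-14288 - 10340\right) \left(A - 5524\right)}{34284} + \frac{12855}{c} = \frac{\left(-14288 - 10340\right) \left(- \frac{2}{1431} - 5524\right)}{34284} + \frac{12855}{- \frac{425621952}{43483327}} = \left(-24628\right) \left(- \frac{7904846}{1431}\right) \frac{1}{34284} + 12855 \left(- \frac{43483327}{425621952}\right) = \frac{194680547288}{1431} \cdot \frac{1}{34284} - \frac{186326056195}{141873984} = \frac{48670136822}{12265101} - \frac{186326056195}{141873984} = \frac{171100678318477339}{64448101593792}$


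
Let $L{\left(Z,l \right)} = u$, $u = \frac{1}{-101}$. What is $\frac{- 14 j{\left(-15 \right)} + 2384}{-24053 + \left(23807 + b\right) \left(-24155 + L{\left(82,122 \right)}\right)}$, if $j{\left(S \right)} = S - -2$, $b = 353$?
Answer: $- \frac{259166}{58944518313} \approx -4.3968 \cdot 10^{-6}$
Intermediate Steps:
$u = - \frac{1}{101} \approx -0.009901$
$L{\left(Z,l \right)} = - \frac{1}{101}$
$j{\left(S \right)} = 2 + S$ ($j{\left(S \right)} = S + 2 = 2 + S$)
$\frac{- 14 j{\left(-15 \right)} + 2384}{-24053 + \left(23807 + b\right) \left(-24155 + L{\left(82,122 \right)}\right)} = \frac{- 14 \left(2 - 15\right) + 2384}{-24053 + \left(23807 + 353\right) \left(-24155 - \frac{1}{101}\right)} = \frac{\left(-14\right) \left(-13\right) + 2384}{-24053 + 24160 \left(- \frac{2439656}{101}\right)} = \frac{182 + 2384}{-24053 - \frac{58942088960}{101}} = \frac{2566}{- \frac{58944518313}{101}} = 2566 \left(- \frac{101}{58944518313}\right) = - \frac{259166}{58944518313}$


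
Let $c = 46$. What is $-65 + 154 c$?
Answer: $7019$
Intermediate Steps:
$-65 + 154 c = -65 + 154 \cdot 46 = -65 + 7084 = 7019$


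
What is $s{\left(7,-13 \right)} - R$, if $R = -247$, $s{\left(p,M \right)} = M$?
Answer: $234$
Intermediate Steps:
$s{\left(7,-13 \right)} - R = -13 - -247 = -13 + 247 = 234$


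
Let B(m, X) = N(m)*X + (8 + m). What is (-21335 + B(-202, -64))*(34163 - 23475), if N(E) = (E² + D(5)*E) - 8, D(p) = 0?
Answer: -28135871424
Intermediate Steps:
N(E) = -8 + E² (N(E) = (E² + 0*E) - 8 = (E² + 0) - 8 = E² - 8 = -8 + E²)
B(m, X) = 8 + m + X*(-8 + m²) (B(m, X) = (-8 + m²)*X + (8 + m) = X*(-8 + m²) + (8 + m) = 8 + m + X*(-8 + m²))
(-21335 + B(-202, -64))*(34163 - 23475) = (-21335 + (8 - 202 - 64*(-8 + (-202)²)))*(34163 - 23475) = (-21335 + (8 - 202 - 64*(-8 + 40804)))*10688 = (-21335 + (8 - 202 - 64*40796))*10688 = (-21335 + (8 - 202 - 2610944))*10688 = (-21335 - 2611138)*10688 = -2632473*10688 = -28135871424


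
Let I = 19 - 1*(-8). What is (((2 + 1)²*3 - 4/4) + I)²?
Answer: 2809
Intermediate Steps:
I = 27 (I = 19 + 8 = 27)
(((2 + 1)²*3 - 4/4) + I)² = (((2 + 1)²*3 - 4/4) + 27)² = ((3²*3 - 4*¼) + 27)² = ((9*3 - 1) + 27)² = ((27 - 1) + 27)² = (26 + 27)² = 53² = 2809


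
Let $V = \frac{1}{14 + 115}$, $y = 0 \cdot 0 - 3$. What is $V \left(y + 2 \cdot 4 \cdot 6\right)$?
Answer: $\frac{15}{43} \approx 0.34884$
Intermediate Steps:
$y = -3$ ($y = 0 - 3 = -3$)
$V = \frac{1}{129} \approx 0.0077519$
$V \left(y + 2 \cdot 4 \cdot 6\right) = \frac{-3 + 2 \cdot 4 \cdot 6}{129} = \frac{-3 + 8 \cdot 6}{129} = \frac{-3 + 48}{129} = \frac{1}{129} \cdot 45 = \frac{15}{43}$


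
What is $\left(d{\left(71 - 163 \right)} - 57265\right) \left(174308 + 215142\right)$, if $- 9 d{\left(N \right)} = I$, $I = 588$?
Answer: $- \frac{66981894950}{3} \approx -2.2327 \cdot 10^{10}$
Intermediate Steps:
$d{\left(N \right)} = - \frac{196}{3}$ ($d{\left(N \right)} = \left(- \frac{1}{9}\right) 588 = - \frac{196}{3}$)
$\left(d{\left(71 - 163 \right)} - 57265\right) \left(174308 + 215142\right) = \left(- \frac{196}{3} - 57265\right) \left(174308 + 215142\right) = \left(- \frac{171991}{3}\right) 389450 = - \frac{66981894950}{3}$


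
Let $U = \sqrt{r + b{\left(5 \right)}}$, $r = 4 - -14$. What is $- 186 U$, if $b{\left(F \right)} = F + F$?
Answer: $- 372 \sqrt{7} \approx -984.22$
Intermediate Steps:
$r = 18$ ($r = 4 + 14 = 18$)
$b{\left(F \right)} = 2 F$
$U = 2 \sqrt{7}$ ($U = \sqrt{18 + 2 \cdot 5} = \sqrt{18 + 10} = \sqrt{28} = 2 \sqrt{7} \approx 5.2915$)
$- 186 U = - 186 \cdot 2 \sqrt{7} = - 372 \sqrt{7}$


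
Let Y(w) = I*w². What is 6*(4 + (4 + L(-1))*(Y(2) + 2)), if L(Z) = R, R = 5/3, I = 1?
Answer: 228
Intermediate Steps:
Y(w) = w² (Y(w) = 1*w² = w²)
R = 5/3 (R = 5*(⅓) = 5/3 ≈ 1.6667)
L(Z) = 5/3
6*(4 + (4 + L(-1))*(Y(2) + 2)) = 6*(4 + (4 + 5/3)*(2² + 2)) = 6*(4 + 17*(4 + 2)/3) = 6*(4 + (17/3)*6) = 6*(4 + 34) = 6*38 = 228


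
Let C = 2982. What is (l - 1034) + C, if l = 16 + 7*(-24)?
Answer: 1796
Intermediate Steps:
l = -152 (l = 16 - 168 = -152)
(l - 1034) + C = (-152 - 1034) + 2982 = -1186 + 2982 = 1796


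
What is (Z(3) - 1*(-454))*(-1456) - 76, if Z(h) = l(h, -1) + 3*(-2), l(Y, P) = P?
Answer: -650908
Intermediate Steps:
Z(h) = -7 (Z(h) = -1 + 3*(-2) = -1 - 6 = -7)
(Z(3) - 1*(-454))*(-1456) - 76 = (-7 - 1*(-454))*(-1456) - 76 = (-7 + 454)*(-1456) - 76 = 447*(-1456) - 76 = -650832 - 76 = -650908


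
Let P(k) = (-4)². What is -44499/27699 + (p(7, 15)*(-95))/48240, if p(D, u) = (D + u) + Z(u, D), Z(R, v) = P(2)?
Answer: -10698215/6362856 ≈ -1.6814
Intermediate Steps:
P(k) = 16
Z(R, v) = 16
p(D, u) = 16 + D + u (p(D, u) = (D + u) + 16 = 16 + D + u)
-44499/27699 + (p(7, 15)*(-95))/48240 = -44499/27699 + ((16 + 7 + 15)*(-95))/48240 = -44499*1/27699 + (38*(-95))*(1/48240) = -2119/1319 - 3610*1/48240 = -2119/1319 - 361/4824 = -10698215/6362856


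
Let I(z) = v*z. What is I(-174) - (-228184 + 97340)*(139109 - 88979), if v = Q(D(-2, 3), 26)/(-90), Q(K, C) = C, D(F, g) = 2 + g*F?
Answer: 98388146554/15 ≈ 6.5592e+9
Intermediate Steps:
D(F, g) = 2 + F*g
v = -13/45 (v = 26/(-90) = 26*(-1/90) = -13/45 ≈ -0.28889)
I(z) = -13*z/45
I(-174) - (-228184 + 97340)*(139109 - 88979) = -13/45*(-174) - (-228184 + 97340)*(139109 - 88979) = 754/15 - (-130844)*50130 = 754/15 - 1*(-6559209720) = 754/15 + 6559209720 = 98388146554/15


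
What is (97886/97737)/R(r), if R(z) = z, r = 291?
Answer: 97886/28441467 ≈ 0.0034417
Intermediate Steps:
(97886/97737)/R(r) = (97886/97737)/291 = (97886*(1/97737))*(1/291) = (97886/97737)*(1/291) = 97886/28441467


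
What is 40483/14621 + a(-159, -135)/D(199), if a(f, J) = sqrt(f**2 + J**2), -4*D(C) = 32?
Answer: 40483/14621 - 3*sqrt(4834)/8 ≈ -23.304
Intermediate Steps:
D(C) = -8 (D(C) = -1/4*32 = -8)
a(f, J) = sqrt(J**2 + f**2)
40483/14621 + a(-159, -135)/D(199) = 40483/14621 + sqrt((-135)**2 + (-159)**2)/(-8) = 40483*(1/14621) + sqrt(18225 + 25281)*(-1/8) = 40483/14621 + sqrt(43506)*(-1/8) = 40483/14621 + (3*sqrt(4834))*(-1/8) = 40483/14621 - 3*sqrt(4834)/8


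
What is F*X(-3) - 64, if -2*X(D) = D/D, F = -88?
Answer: -20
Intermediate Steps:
X(D) = -½ (X(D) = -D/(2*D) = -½*1 = -½)
F*X(-3) - 64 = -88*(-½) - 64 = 44 - 64 = -20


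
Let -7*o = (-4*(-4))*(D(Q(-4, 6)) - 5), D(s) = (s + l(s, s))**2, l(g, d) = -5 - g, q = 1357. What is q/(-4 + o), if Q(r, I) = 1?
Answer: -9499/348 ≈ -27.296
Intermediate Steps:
D(s) = 25 (D(s) = (s + (-5 - s))**2 = (-5)**2 = 25)
o = -320/7 (o = -(-4*(-4))*(25 - 5)/7 = -16*20/7 = -1/7*320 = -320/7 ≈ -45.714)
q/(-4 + o) = 1357/(-4 - 320/7) = 1357/(-348/7) = -7/348*1357 = -9499/348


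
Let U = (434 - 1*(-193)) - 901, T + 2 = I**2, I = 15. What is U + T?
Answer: -51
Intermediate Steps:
T = 223 (T = -2 + 15**2 = -2 + 225 = 223)
U = -274 (U = (434 + 193) - 901 = 627 - 901 = -274)
U + T = -274 + 223 = -51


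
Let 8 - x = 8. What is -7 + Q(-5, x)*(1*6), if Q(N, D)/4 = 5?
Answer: 113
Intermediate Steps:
x = 0 (x = 8 - 1*8 = 8 - 8 = 0)
Q(N, D) = 20 (Q(N, D) = 4*5 = 20)
-7 + Q(-5, x)*(1*6) = -7 + 20*(1*6) = -7 + 20*6 = -7 + 120 = 113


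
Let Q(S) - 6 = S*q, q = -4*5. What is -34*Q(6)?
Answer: 3876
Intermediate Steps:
q = -20
Q(S) = 6 - 20*S (Q(S) = 6 + S*(-20) = 6 - 20*S)
-34*Q(6) = -34*(6 - 20*6) = -34*(6 - 120) = -34*(-114) = 3876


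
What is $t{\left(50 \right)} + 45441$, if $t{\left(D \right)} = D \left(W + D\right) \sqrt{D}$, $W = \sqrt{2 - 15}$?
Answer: $45441 + 250 \sqrt{2} \left(50 + i \sqrt{13}\right) \approx 63119.0 + 1274.8 i$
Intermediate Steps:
$W = i \sqrt{13}$ ($W = \sqrt{2 - 15} = \sqrt{-13} = i \sqrt{13} \approx 3.6056 i$)
$t{\left(D \right)} = D^{\frac{3}{2}} \left(D + i \sqrt{13}\right)$ ($t{\left(D \right)} = D \left(i \sqrt{13} + D\right) \sqrt{D} = D \left(D + i \sqrt{13}\right) \sqrt{D} = D^{\frac{3}{2}} \left(D + i \sqrt{13}\right)$)
$t{\left(50 \right)} + 45441 = 50^{\frac{3}{2}} \left(50 + i \sqrt{13}\right) + 45441 = 250 \sqrt{2} \left(50 + i \sqrt{13}\right) + 45441 = 45441 + 250 \sqrt{2} \left(50 + i \sqrt{13}\right)$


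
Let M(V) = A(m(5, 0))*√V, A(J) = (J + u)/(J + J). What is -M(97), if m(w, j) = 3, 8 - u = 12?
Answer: √97/6 ≈ 1.6415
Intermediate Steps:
u = -4 (u = 8 - 1*12 = 8 - 12 = -4)
A(J) = (-4 + J)/(2*J) (A(J) = (J - 4)/(J + J) = (-4 + J)/((2*J)) = (-4 + J)*(1/(2*J)) = (-4 + J)/(2*J))
M(V) = -√V/6 (M(V) = ((½)*(-4 + 3)/3)*√V = ((½)*(⅓)*(-1))*√V = -√V/6)
-M(97) = -(-1)*√97/6 = √97/6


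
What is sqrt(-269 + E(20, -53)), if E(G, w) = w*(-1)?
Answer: 6*I*sqrt(6) ≈ 14.697*I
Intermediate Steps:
E(G, w) = -w
sqrt(-269 + E(20, -53)) = sqrt(-269 - 1*(-53)) = sqrt(-269 + 53) = sqrt(-216) = 6*I*sqrt(6)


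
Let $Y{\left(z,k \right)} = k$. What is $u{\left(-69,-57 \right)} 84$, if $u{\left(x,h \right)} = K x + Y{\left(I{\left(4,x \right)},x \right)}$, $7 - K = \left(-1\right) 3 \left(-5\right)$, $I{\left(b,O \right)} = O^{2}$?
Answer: $40572$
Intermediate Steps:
$K = -8$ ($K = 7 - \left(-1\right) 3 \left(-5\right) = 7 - \left(-3\right) \left(-5\right) = 7 - 15 = -8$)
$u{\left(x,h \right)} = - 7 x$ ($u{\left(x,h \right)} = - 8 x + x = - 7 x$)
$u{\left(-69,-57 \right)} 84 = \left(-7\right) \left(-69\right) 84 = 483 \cdot 84 = 40572$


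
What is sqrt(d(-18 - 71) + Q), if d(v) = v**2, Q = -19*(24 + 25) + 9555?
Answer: sqrt(16545) ≈ 128.63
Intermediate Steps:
Q = 8624 (Q = -19*49 + 9555 = -931 + 9555 = 8624)
sqrt(d(-18 - 71) + Q) = sqrt((-18 - 71)**2 + 8624) = sqrt((-89)**2 + 8624) = sqrt(7921 + 8624) = sqrt(16545)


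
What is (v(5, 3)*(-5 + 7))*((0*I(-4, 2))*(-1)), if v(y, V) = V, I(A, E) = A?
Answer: 0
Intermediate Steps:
(v(5, 3)*(-5 + 7))*((0*I(-4, 2))*(-1)) = (3*(-5 + 7))*((0*(-4))*(-1)) = (3*2)*(0*(-1)) = 6*0 = 0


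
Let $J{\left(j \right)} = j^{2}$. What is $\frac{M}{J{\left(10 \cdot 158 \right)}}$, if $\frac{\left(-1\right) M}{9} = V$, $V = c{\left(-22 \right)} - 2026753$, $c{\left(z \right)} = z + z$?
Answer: $\frac{18241173}{2496400} \approx 7.307$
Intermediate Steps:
$c{\left(z \right)} = 2 z$
$V = -2026797$ ($V = 2 \left(-22\right) - 2026753 = -44 - 2026753 = -2026797$)
$M = 18241173$ ($M = \left(-9\right) \left(-2026797\right) = 18241173$)
$\frac{M}{J{\left(10 \cdot 158 \right)}} = \frac{18241173}{\left(10 \cdot 158\right)^{2}} = \frac{18241173}{1580^{2}} = \frac{18241173}{2496400}$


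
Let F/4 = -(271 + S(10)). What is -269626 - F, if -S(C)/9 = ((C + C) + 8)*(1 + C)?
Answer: -279630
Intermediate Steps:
S(C) = -9*(1 + C)*(8 + 2*C) (S(C) = -9*((C + C) + 8)*(1 + C) = -9*(2*C + 8)*(1 + C) = -9*(8 + 2*C)*(1 + C) = -9*(1 + C)*(8 + 2*C))
F = 10004 (F = 4*(-(271 + (-72 - 90*10 - 18*10²))) = 4*(-(271 + (-72 - 900 - 18*100))) = 4*(-(271 + (-72 - 900 - 1800))) = 4*(-(271 - 2772)) = 4*(-1*(-2501)) = 4*2501 = 10004)
-269626 - F = -269626 - 1*10004 = -269626 - 10004 = -279630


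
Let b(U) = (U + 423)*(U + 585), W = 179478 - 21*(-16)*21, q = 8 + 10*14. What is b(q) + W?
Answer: 605077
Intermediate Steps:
q = 148 (q = 8 + 140 = 148)
W = 186534 (W = 179478 - (-336)*21 = 179478 - 1*(-7056) = 179478 + 7056 = 186534)
b(U) = (423 + U)*(585 + U)
b(q) + W = (247455 + 148**2 + 1008*148) + 186534 = (247455 + 21904 + 149184) + 186534 = 418543 + 186534 = 605077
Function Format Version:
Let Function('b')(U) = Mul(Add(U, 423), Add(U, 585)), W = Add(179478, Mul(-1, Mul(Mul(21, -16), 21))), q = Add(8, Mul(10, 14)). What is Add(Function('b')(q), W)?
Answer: 605077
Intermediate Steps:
q = 148 (q = Add(8, 140) = 148)
W = 186534 (W = Add(179478, Mul(-1, Mul(-336, 21))) = Add(179478, Mul(-1, -7056)) = Add(179478, 7056) = 186534)
Function('b')(U) = Mul(Add(423, U), Add(585, U))
Add(Function('b')(q), W) = Add(Add(247455, Pow(148, 2), Mul(1008, 148)), 186534) = Add(Add(247455, 21904, 149184), 186534) = Add(418543, 186534) = 605077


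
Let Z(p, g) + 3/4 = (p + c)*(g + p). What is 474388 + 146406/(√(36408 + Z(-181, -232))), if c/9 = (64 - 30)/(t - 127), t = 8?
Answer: 474388 + 292812*√9161/64127 ≈ 4.7483e+5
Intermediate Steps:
c = -18/7 (c = 9*((64 - 30)/(8 - 127)) = 9*(34/(-119)) = 9*(34*(-1/119)) = 9*(-2/7) = -18/7 ≈ -2.5714)
Z(p, g) = -¾ + (-18/7 + p)*(g + p) (Z(p, g) = -¾ + (p - 18/7)*(g + p) = -¾ + (-18/7 + p)*(g + p))
474388 + 146406/(√(36408 + Z(-181, -232))) = 474388 + 146406/(√(36408 + (-¾ + (-181)² - 18/7*(-232) - 18/7*(-181) - 232*(-181)))) = 474388 + 146406/(√(36408 + (-¾ + 32761 + 4176/7 + 3258/7 + 41992))) = 474388 + 146406/(√(36408 + 303257/4)) = 474388 + 146406/(√(448889/4)) = 474388 + 146406/((7*√9161/2)) = 474388 + 146406*(2*√9161/64127) = 474388 + 292812*√9161/64127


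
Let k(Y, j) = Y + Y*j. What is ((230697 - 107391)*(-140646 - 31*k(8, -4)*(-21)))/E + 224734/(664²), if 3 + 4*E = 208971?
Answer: -707968825157491/1919440736 ≈ -3.6884e+5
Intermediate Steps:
E = 52242 (E = -¾ + (¼)*208971 = -¾ + 208971/4 = 52242)
((230697 - 107391)*(-140646 - 31*k(8, -4)*(-21)))/E + 224734/(664²) = ((230697 - 107391)*(-140646 - 248*(1 - 4)*(-21)))/52242 + 224734/(664²) = (123306*(-140646 - 248*(-3)*(-21)))*(1/52242) + 224734/440896 = (123306*(-140646 - 31*(-24)*(-21)))*(1/52242) + 224734*(1/440896) = (123306*(-140646 + 744*(-21)))*(1/52242) + 112367/220448 = (123306*(-140646 - 15624))*(1/52242) + 112367/220448 = (123306*(-156270))*(1/52242) + 112367/220448 = -19269028620*1/52242 + 112367/220448 = -3211504770/8707 + 112367/220448 = -707968825157491/1919440736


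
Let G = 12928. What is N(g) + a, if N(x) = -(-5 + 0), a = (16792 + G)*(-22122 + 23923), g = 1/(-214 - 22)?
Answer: 53525725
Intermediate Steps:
g = -1/236 (g = 1/(-236) = -1/236 ≈ -0.0042373)
a = 53525720 (a = (16792 + 12928)*(-22122 + 23923) = 29720*1801 = 53525720)
N(x) = 5 (N(x) = -1*(-5) = 5)
N(g) + a = 5 + 53525720 = 53525725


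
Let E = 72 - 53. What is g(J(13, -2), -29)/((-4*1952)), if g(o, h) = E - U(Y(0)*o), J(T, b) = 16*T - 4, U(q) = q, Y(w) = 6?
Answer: 1205/7808 ≈ 0.15433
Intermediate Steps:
E = 19
J(T, b) = -4 + 16*T
g(o, h) = 19 - 6*o
g(J(13, -2), -29)/((-4*1952)) = (19 - 6*(-4 + 16*13))/((-4*1952)) = (19 - 6*(-4 + 208))/(-7808) = (19 - 6*204)*(-1/7808) = (19 - 1224)*(-1/7808) = -1205*(-1/7808) = 1205/7808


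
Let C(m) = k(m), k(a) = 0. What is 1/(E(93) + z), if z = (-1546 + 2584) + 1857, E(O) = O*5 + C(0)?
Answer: 1/3360 ≈ 0.00029762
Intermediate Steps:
C(m) = 0
E(O) = 5*O (E(O) = O*5 + 0 = 5*O + 0 = 5*O)
z = 2895 (z = 1038 + 1857 = 2895)
1/(E(93) + z) = 1/(5*93 + 2895) = 1/(465 + 2895) = 1/3360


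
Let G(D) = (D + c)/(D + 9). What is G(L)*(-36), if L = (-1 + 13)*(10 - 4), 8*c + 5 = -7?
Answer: -94/3 ≈ -31.333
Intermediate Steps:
c = -3/2 (c = -5/8 + (⅛)*(-7) = -5/8 - 7/8 = -3/2 ≈ -1.5000)
L = 72 (L = 12*6 = 72)
G(D) = (-3/2 + D)/(9 + D) (G(D) = (D - 3/2)/(D + 9) = (-3/2 + D)/(9 + D))
G(L)*(-36) = ((-3/2 + 72)/(9 + 72))*(-36) = ((141/2)/81)*(-36) = ((1/81)*(141/2))*(-36) = (47/54)*(-36) = -94/3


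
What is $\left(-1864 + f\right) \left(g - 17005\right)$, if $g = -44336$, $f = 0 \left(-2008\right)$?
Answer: $114339624$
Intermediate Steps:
$f = 0$
$\left(-1864 + f\right) \left(g - 17005\right) = \left(-1864 + 0\right) \left(-44336 - 17005\right) = \left(-1864\right) \left(-61341\right) = 114339624$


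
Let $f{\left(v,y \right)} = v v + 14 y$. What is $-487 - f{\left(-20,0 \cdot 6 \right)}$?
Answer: $-887$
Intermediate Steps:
$f{\left(v,y \right)} = v^{2} + 14 y$
$-487 - f{\left(-20,0 \cdot 6 \right)} = -487 - \left(\left(-20\right)^{2} + 14 \cdot 0 \cdot 6\right) = -487 - \left(400 + 14 \cdot 0\right) = -487 - \left(400 + 0\right) = -487 - 400 = -887$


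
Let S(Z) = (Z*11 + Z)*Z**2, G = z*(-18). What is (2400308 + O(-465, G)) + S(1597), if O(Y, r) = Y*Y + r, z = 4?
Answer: 48878654537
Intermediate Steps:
G = -72 (G = 4*(-18) = -72)
O(Y, r) = r + Y**2 (O(Y, r) = Y**2 + r = r + Y**2)
S(Z) = 12*Z**3 (S(Z) = (11*Z + Z)*Z**2 = (12*Z)*Z**2 = 12*Z**3)
(2400308 + O(-465, G)) + S(1597) = (2400308 + (-72 + (-465)**2)) + 12*1597**3 = (2400308 + (-72 + 216225)) + 12*4073003173 = (2400308 + 216153) + 48876038076 = 2616461 + 48876038076 = 48878654537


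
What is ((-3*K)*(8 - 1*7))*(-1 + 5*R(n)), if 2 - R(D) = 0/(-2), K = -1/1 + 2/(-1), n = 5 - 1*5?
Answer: 81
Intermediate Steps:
n = 0 (n = 5 - 5 = 0)
K = -3 (K = -1*1 + 2*(-1) = -1 - 2 = -3)
R(D) = 2 (R(D) = 2 - 0/(-2) = 2 - 0*(-1)/2 = 2 - 1*0 = 2 + 0 = 2)
((-3*K)*(8 - 1*7))*(-1 + 5*R(n)) = ((-3*(-3))*(8 - 1*7))*(-1 + 5*2) = (9*(8 - 7))*(-1 + 10) = (9*1)*9 = 9*9 = 81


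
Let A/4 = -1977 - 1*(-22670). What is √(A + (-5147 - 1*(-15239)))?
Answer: 8*√1451 ≈ 304.74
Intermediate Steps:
A = 82772 (A = 4*(-1977 - 1*(-22670)) = 4*(-1977 + 22670) = 4*20693 = 82772)
√(A + (-5147 - 1*(-15239))) = √(82772 + (-5147 - 1*(-15239))) = √(82772 + (-5147 + 15239)) = √(82772 + 10092) = √92864 = 8*√1451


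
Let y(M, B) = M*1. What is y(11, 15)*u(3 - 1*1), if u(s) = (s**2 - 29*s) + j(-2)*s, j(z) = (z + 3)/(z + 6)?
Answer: -1177/2 ≈ -588.50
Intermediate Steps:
j(z) = (3 + z)/(6 + z)
y(M, B) = M
u(s) = s**2 - 115*s/4 (u(s) = (s**2 - 29*s) + ((3 - 2)/(6 - 2))*s = (s**2 - 29*s) + (1/4)*s = (s**2 - 29*s) + ((1/4)*1)*s = (s**2 - 29*s) + s/4 = s**2 - 115*s/4)
y(11, 15)*u(3 - 1*1) = 11*((3 - 1*1)*(-115 + 4*(3 - 1*1))/4) = 11*((3 - 1)*(-115 + 4*(3 - 1))/4) = 11*((1/4)*2*(-115 + 4*2)) = 11*((1/4)*2*(-115 + 8)) = 11*((1/4)*2*(-107)) = 11*(-107/2) = -1177/2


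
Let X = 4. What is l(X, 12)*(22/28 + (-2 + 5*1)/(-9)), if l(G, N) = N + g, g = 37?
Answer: 133/6 ≈ 22.167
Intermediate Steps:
l(G, N) = 37 + N (l(G, N) = N + 37 = 37 + N)
l(X, 12)*(22/28 + (-2 + 5*1)/(-9)) = (37 + 12)*(22/28 + (-2 + 5*1)/(-9)) = 49*(22*(1/28) + (-2 + 5)*(-⅑)) = 49*(11/14 + 3*(-⅑)) = 49*(11/14 - ⅓) = 49*(19/42) = 133/6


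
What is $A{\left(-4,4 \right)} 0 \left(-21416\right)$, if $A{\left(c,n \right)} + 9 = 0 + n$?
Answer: $0$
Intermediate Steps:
$A{\left(c,n \right)} = -9 + n$ ($A{\left(c,n \right)} = -9 + \left(0 + n\right) = -9 + n$)
$A{\left(-4,4 \right)} 0 \left(-21416\right) = \left(-9 + 4\right) 0 \left(-21416\right) = \left(-5\right) 0 \left(-21416\right) = 0 \left(-21416\right) = 0$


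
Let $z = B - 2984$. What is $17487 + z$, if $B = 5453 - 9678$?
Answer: $10278$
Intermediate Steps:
$B = -4225$
$z = -7209$ ($z = -4225 - 2984 = -7209$)
$17487 + z = 17487 - 7209 = 10278$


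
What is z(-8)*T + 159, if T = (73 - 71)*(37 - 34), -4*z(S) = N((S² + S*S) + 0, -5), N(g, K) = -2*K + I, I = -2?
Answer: 147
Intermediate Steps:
N(g, K) = -2 - 2*K (N(g, K) = -2*K - 2 = -2 - 2*K)
z(S) = -2 (z(S) = -(-2 - 2*(-5))/4 = -(-2 + 10)/4 = -¼*8 = -2)
T = 6 (T = 2*3 = 6)
z(-8)*T + 159 = -2*6 + 159 = -12 + 159 = 147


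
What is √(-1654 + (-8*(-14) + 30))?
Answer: 6*I*√42 ≈ 38.884*I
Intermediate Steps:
√(-1654 + (-8*(-14) + 30)) = √(-1654 + (112 + 30)) = √(-1654 + 142) = √(-1512) = 6*I*√42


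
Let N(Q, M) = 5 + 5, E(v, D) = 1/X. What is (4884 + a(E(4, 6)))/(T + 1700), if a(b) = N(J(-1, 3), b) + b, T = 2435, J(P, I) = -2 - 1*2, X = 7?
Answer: 34259/28945 ≈ 1.1836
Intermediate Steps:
J(P, I) = -4 (J(P, I) = -2 - 2 = -4)
E(v, D) = ⅐ (E(v, D) = 1/7 = 1*(⅐) = ⅐)
N(Q, M) = 10
a(b) = 10 + b
(4884 + a(E(4, 6)))/(T + 1700) = (4884 + (10 + ⅐))/(2435 + 1700) = (4884 + 71/7)/4135 = (34259/7)*(1/4135) = 34259/28945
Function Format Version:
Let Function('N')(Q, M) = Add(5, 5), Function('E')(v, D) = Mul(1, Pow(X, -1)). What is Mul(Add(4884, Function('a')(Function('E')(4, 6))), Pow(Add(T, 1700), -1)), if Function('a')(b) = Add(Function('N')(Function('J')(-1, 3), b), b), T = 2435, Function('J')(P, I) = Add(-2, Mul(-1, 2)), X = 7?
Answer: Rational(34259, 28945) ≈ 1.1836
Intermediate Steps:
Function('J')(P, I) = -4 (Function('J')(P, I) = Add(-2, -2) = -4)
Function('E')(v, D) = Rational(1, 7) (Function('E')(v, D) = Mul(1, Pow(7, -1)) = Mul(1, Rational(1, 7)) = Rational(1, 7))
Function('N')(Q, M) = 10
Function('a')(b) = Add(10, b)
Mul(Add(4884, Function('a')(Function('E')(4, 6))), Pow(Add(T, 1700), -1)) = Mul(Add(4884, Add(10, Rational(1, 7))), Pow(Add(2435, 1700), -1)) = Mul(Add(4884, Rational(71, 7)), Pow(4135, -1)) = Mul(Rational(34259, 7), Rational(1, 4135)) = Rational(34259, 28945)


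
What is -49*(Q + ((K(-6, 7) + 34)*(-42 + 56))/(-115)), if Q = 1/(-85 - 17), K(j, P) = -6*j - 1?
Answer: 210161/510 ≈ 412.08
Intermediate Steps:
K(j, P) = -1 - 6*j
Q = -1/102 (Q = 1/(-102) = -1/102 ≈ -0.0098039)
-49*(Q + ((K(-6, 7) + 34)*(-42 + 56))/(-115)) = -49*(-1/102 + (((-1 - 6*(-6)) + 34)*(-42 + 56))/(-115)) = -49*(-1/102 + (((-1 + 36) + 34)*14)*(-1/115)) = -49*(-1/102 + ((35 + 34)*14)*(-1/115)) = -49*(-1/102 + (69*14)*(-1/115)) = -49*(-1/102 + 966*(-1/115)) = -49*(-1/102 - 42/5) = -49*(-4289/510) = 210161/510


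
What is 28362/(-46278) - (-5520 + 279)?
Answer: 40419106/7713 ≈ 5240.4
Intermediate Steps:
28362/(-46278) - (-5520 + 279) = 28362*(-1/46278) - 1*(-5241) = -4727/7713 + 5241 = 40419106/7713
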